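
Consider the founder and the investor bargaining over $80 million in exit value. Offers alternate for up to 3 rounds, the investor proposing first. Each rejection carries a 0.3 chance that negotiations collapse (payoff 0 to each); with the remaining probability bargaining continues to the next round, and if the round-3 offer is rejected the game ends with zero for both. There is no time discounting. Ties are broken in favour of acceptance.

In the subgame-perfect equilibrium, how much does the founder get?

Round 3 (the investor proposes): the founder will accept anything ≥ 0, so the investor offers 0 and keeps 80.
Round 2 (the founder proposes): rejecting gives the investor an expected 0.7 × 80 = 56, so the founder offers 56, keeping 24.
Round 1 (the investor proposes): rejecting gives the founder an expected 0.7 × 24 = 16.8, so the investor offers 16.8, keeping 63.2.

16.8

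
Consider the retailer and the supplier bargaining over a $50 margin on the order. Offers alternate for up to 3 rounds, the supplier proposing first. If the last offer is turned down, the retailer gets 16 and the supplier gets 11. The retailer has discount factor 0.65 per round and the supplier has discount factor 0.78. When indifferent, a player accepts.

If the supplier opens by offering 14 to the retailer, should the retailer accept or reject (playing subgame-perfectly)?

Round 3 (the supplier proposes): the retailer gets 16 if talks fail, so the supplier offers 16 and keeps 34.
Round 2 (the retailer proposes): the supplier can get 34 next round, worth 0.78 × 34 = 26.52 now, so the retailer offers 26.52, keeping 23.48.
So by rejecting in round 1, the retailer gets 23.48 next round, worth 0.65 × 23.48 = 15.262 now.
Offer 14 < 15.262, so the retailer rejects.

Reject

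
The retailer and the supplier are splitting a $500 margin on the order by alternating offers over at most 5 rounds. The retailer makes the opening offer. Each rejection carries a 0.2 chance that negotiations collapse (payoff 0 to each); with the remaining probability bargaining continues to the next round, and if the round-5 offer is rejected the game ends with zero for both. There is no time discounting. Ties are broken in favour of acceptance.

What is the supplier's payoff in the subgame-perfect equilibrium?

By backward induction:
Round 5 (the retailer proposes): rejection yields 0 for the supplier; the retailer offers 0 and keeps 500.
Round 4 (the supplier proposes): rejecting gives the retailer an expected 0.8 × 500 = 400; the supplier offers that and keeps 100.
Round 3 (the retailer proposes): rejecting gives the supplier an expected 0.8 × 100 = 80; the retailer offers that and keeps 420.
Round 2 (the supplier proposes): rejecting gives the retailer an expected 0.8 × 420 = 336. The supplier offers 336 and keeps 500 − 336 = 164.
Round 1 (the retailer proposes): rejecting gives the supplier an expected 0.8 × 164 = 131.2. The retailer offers 131.2 and keeps 500 − 131.2 = 368.8.

131.2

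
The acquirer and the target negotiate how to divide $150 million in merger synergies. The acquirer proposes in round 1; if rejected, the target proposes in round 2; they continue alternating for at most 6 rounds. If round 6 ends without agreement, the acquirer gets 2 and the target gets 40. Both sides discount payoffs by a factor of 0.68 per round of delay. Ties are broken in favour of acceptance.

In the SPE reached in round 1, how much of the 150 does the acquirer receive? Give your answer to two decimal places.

80.75

Round 6 (the target proposes): the acquirer gets 2 if talks fail, so the target offers 2 and keeps 148.
Round 5 (the acquirer proposes): the target can get 148 next round, worth 0.68 × 148 = 100.64 now; the acquirer offers that and keeps 49.36.
Round 4 (the target proposes): the acquirer can get 49.36 next round, worth 0.68 × 49.36 = 33.5648 now. The target offers 33.5648 and keeps 150 − 33.5648 = 116.4352.
Round 3 (the acquirer proposes): the target can get 116.4352 next round, worth 0.68 × 116.4352 = 79.175936 now. The acquirer offers 79.175936 and keeps 150 − 79.175936 = 70.824064.
Round 2 (the target proposes): the acquirer can get 70.824064 next round, worth 0.68 × 70.824064 = 48.16036352 now. The target offers 48.16036352 and keeps 150 − 48.16036352 = 101.83963648.
Round 1 (the acquirer proposes): the target can get 101.83963648 next round, worth 0.68 × 101.83963648 = 69.2509528064 now; the acquirer offers that and keeps 80.7490471936.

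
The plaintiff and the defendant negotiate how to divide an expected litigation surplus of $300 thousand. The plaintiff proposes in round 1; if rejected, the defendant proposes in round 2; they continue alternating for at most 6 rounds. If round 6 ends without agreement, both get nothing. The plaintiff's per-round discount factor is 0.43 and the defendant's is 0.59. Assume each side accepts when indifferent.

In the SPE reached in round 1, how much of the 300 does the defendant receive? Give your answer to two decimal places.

137.88

By backward induction:
Round 6 (the defendant proposes): rejection yields 0 for the plaintiff; the defendant offers 0 and keeps 300.
Round 5 (the plaintiff proposes): the defendant can get 300 next round, worth 0.59 × 300 = 177 now, so the plaintiff offers 177, keeping 123.
Round 4 (the defendant proposes): the plaintiff can get 123 next round, worth 0.43 × 123 = 52.89 now. The defendant offers 52.89 and keeps 300 − 52.89 = 247.11.
Round 3 (the plaintiff proposes): the defendant can get 247.11 next round, worth 0.59 × 247.11 = 145.7949 now. The plaintiff offers 145.7949 and keeps 300 − 145.7949 = 154.2051.
Round 2 (the defendant proposes): the plaintiff can get 154.2051 next round, worth 0.43 × 154.2051 = 66.308193 now, so the defendant offers 66.308193, keeping 233.691807.
Round 1 (the plaintiff proposes): the defendant can get 233.691807 next round, worth 0.59 × 233.691807 = 137.87816613 now, so the plaintiff offers 137.87816613, keeping 162.12183387.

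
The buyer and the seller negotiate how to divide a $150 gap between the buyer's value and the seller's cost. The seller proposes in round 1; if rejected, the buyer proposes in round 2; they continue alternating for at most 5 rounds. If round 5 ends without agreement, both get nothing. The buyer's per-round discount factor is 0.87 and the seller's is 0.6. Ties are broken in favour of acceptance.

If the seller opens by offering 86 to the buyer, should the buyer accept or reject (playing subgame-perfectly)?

Accept

Work out the buyer's continuation value if the offer is rejected.
Round 5 (the seller proposes): the buyer will accept anything ≥ 0, so the seller offers 0 and keeps 150.
Round 4 (the buyer proposes): the seller can get 150 next round, worth 0.6 × 150 = 90 now. The buyer offers 90 and keeps 150 − 90 = 60.
Round 3 (the seller proposes): the buyer can get 60 next round, worth 0.87 × 60 = 52.2 now, so the seller offers 52.2, keeping 97.8.
Round 2 (the buyer proposes): the seller can get 97.8 next round, worth 0.6 × 97.8 = 58.68 now. The buyer offers 58.68 and keeps 150 − 58.68 = 91.32.
So by rejecting in round 1, the buyer gets 91.32 next round, worth 0.87 × 91.32 = 79.4484 now.
Offer 86 ≥ 79.4484, so the buyer accepts.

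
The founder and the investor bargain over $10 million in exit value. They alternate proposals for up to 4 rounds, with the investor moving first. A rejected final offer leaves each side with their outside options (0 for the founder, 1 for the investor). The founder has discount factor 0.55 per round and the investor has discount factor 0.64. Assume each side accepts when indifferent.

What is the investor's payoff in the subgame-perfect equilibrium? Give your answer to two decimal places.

Solve by backward induction from round 4.
Round 4 (the founder proposes): the investor gets 1 if talks fail, so the founder offers 1 and keeps 9.
Round 3 (the investor proposes): the founder can get 9 next round, worth 0.55 × 9 = 4.95 now. The investor offers 4.95 and keeps 10 − 4.95 = 5.05.
Round 2 (the founder proposes): the investor can get 5.05 next round, worth 0.64 × 5.05 = 3.232 now; the founder offers that and keeps 6.768.
Round 1 (the investor proposes): the founder can get 6.768 next round, worth 0.55 × 6.768 = 3.7224 now; the investor offers that and keeps 6.2776.

6.28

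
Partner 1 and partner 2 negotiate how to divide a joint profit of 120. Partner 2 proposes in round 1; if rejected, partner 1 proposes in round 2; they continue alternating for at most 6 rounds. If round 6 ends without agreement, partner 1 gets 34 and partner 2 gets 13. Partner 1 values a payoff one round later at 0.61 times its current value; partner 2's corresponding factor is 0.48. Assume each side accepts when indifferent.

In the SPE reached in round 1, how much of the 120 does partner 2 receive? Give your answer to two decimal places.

Round 6 (partner 1 proposes): partner 2 gets 13 if talks fail, so partner 1 offers 13 and keeps 107.
Round 5 (partner 2 proposes): partner 1 can get 107 next round, worth 0.61 × 107 = 65.27 now; partner 2 offers that and keeps 54.73.
Round 4 (partner 1 proposes): partner 2 can get 54.73 next round, worth 0.48 × 54.73 = 26.2704 now. Partner 1 offers 26.2704 and keeps 120 − 26.2704 = 93.7296.
Round 3 (partner 2 proposes): partner 1 can get 93.7296 next round, worth 0.61 × 93.7296 = 57.175056 now. Partner 2 offers 57.175056 and keeps 120 − 57.175056 = 62.824944.
Round 2 (partner 1 proposes): partner 2 can get 62.824944 next round, worth 0.48 × 62.824944 = 30.15597312 now; partner 1 offers that and keeps 89.84402688.
Round 1 (partner 2 proposes): partner 1 can get 89.84402688 next round, worth 0.61 × 89.84402688 = 54.8048563968 now; partner 2 offers that and keeps 65.1951436032.

65.20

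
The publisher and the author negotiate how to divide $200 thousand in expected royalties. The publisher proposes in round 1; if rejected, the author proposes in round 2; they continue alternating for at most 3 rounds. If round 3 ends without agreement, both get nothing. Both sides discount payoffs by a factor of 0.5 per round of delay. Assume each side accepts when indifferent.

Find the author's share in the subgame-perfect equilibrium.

50

Round 3 (the publisher proposes): the author will accept anything ≥ 0, so the publisher offers 0 and keeps 200.
Round 2 (the author proposes): the publisher can get 200 next round, worth 0.5 × 200 = 100 now, so the author offers 100, keeping 100.
Round 1 (the publisher proposes): the author can get 100 next round, worth 0.5 × 100 = 50 now; the publisher offers that and keeps 150.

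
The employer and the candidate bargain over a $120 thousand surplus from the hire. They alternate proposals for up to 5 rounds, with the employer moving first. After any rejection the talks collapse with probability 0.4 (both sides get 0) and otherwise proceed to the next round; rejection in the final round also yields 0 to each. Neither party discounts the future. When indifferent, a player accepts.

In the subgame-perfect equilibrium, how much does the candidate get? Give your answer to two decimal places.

By backward induction:
Round 5 (the employer proposes): rejection yields 0 for the candidate; the employer offers 0 and keeps 120.
Round 4 (the candidate proposes): rejecting gives the employer an expected 0.6 × 120 = 72, so the candidate offers 72, keeping 48.
Round 3 (the employer proposes): rejecting gives the candidate an expected 0.6 × 48 = 28.8, so the employer offers 28.8, keeping 91.2.
Round 2 (the candidate proposes): rejecting gives the employer an expected 0.6 × 91.2 = 54.72; the candidate offers that and keeps 65.28.
Round 1 (the employer proposes): rejecting gives the candidate an expected 0.6 × 65.28 = 39.168; the employer offers that and keeps 80.832.

39.17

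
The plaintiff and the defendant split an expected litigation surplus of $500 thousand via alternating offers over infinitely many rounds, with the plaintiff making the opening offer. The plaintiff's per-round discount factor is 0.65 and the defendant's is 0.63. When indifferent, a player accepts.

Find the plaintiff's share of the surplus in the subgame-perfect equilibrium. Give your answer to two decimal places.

Let x be the plaintiff's share when the plaintiff proposes and y be the defendant's share when the defendant proposes.
The defendant accepts iff offered ≥ 0.63·y, so x = 500 − 0.63y. Symmetrically y = 500 − 0.65x.
Substituting: x = 500 − 0.63(500 − 0.65x), giving x(1 − 0.65·0.63) = 500(1 − 0.63).
So x = 500 × 0.37 / 0.5905 ≈ 313.2938, and the defendant receives 500 − x ≈ 186.7062.

313.29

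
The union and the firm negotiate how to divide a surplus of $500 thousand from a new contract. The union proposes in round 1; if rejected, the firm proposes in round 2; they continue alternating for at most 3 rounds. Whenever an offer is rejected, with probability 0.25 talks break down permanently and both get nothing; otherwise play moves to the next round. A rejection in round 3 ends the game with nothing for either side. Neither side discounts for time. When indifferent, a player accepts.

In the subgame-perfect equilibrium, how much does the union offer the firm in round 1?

Round 3 (the union proposes): rejection yields 0 for the firm; the union offers 0 and keeps 500.
Round 2 (the firm proposes): rejecting gives the union an expected 0.75 × 500 = 375. The firm offers 375 and keeps 500 − 375 = 125.
Round 1 (the union proposes): rejecting gives the firm an expected 0.75 × 125 = 93.75. The union offers 93.75 and keeps 500 − 93.75 = 406.25.

93.75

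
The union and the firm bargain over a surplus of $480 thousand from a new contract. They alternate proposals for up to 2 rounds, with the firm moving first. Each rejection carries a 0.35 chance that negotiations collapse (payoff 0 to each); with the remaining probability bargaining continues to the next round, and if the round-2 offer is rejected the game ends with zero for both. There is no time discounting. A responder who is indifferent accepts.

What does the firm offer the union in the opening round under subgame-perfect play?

By backward induction:
Round 2 (the union proposes): rejection yields 0 for the firm; the union offers 0 and keeps 480.
Round 1 (the firm proposes): rejecting gives the union an expected 0.65 × 480 = 312; the firm offers that and keeps 168.

312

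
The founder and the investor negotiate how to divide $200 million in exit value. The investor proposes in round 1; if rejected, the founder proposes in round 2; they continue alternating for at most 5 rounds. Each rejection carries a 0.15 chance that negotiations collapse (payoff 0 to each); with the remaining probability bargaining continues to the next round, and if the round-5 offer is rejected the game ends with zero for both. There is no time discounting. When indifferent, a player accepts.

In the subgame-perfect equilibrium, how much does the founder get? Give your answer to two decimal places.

43.92

Round 5 (the investor proposes): rejection yields 0 for the founder; the investor offers 0 and keeps 200.
Round 4 (the founder proposes): rejecting gives the investor an expected 0.85 × 200 = 170; the founder offers that and keeps 30.
Round 3 (the investor proposes): rejecting gives the founder an expected 0.85 × 30 = 25.5; the investor offers that and keeps 174.5.
Round 2 (the founder proposes): rejecting gives the investor an expected 0.85 × 174.5 = 148.325; the founder offers that and keeps 51.675.
Round 1 (the investor proposes): rejecting gives the founder an expected 0.85 × 51.675 = 43.92375; the investor offers that and keeps 156.07625.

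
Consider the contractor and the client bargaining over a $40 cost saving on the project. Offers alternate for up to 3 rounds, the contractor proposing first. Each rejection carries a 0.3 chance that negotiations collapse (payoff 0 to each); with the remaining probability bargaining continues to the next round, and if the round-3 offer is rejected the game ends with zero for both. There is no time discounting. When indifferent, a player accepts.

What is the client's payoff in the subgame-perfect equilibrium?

By backward induction:
Round 3 (the contractor proposes): rejection yields 0 for the client; the contractor offers 0 and keeps 40.
Round 2 (the client proposes): rejecting gives the contractor an expected 0.7 × 40 = 28, so the client offers 28, keeping 12.
Round 1 (the contractor proposes): rejecting gives the client an expected 0.7 × 12 = 8.4; the contractor offers that and keeps 31.6.

8.4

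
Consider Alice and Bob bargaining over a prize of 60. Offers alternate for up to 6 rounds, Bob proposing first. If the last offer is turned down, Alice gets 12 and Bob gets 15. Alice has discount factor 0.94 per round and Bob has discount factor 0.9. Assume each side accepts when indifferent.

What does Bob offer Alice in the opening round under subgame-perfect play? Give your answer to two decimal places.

Round 6 (Alice proposes): Bob gets 15 if talks fail, so Alice offers 15 and keeps 45.
Round 5 (Bob proposes): Alice can get 45 next round, worth 0.94 × 45 = 42.3 now, so Bob offers 42.3, keeping 17.7.
Round 4 (Alice proposes): Bob can get 17.7 next round, worth 0.9 × 17.7 = 15.93 now; Alice offers that and keeps 44.07.
Round 3 (Bob proposes): Alice can get 44.07 next round, worth 0.94 × 44.07 = 41.4258 now; Bob offers that and keeps 18.5742.
Round 2 (Alice proposes): Bob can get 18.5742 next round, worth 0.9 × 18.5742 = 16.71678 now. Alice offers 16.71678 and keeps 60 − 16.71678 = 43.28322.
Round 1 (Bob proposes): Alice can get 43.28322 next round, worth 0.94 × 43.28322 = 40.6862268 now. Bob offers 40.6862268 and keeps 60 − 40.6862268 = 19.3137732.

40.69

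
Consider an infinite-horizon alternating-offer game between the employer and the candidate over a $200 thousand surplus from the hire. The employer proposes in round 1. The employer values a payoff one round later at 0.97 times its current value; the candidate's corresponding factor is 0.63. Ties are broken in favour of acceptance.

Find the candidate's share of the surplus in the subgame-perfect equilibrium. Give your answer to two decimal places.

Let x be the employer's share when the employer proposes and y be the candidate's share when the candidate proposes.
The candidate accepts iff offered ≥ 0.63·y, so x = 200 − 0.63y. Symmetrically y = 200 − 0.97x.
Substituting: x = 200 − 0.63(200 − 0.97x), giving x(1 − 0.97·0.63) = 200(1 − 0.63).
So x = 200 × 0.37 / 0.3889 ≈ 190.2803, and the candidate receives 200 − x ≈ 9.7197.

9.72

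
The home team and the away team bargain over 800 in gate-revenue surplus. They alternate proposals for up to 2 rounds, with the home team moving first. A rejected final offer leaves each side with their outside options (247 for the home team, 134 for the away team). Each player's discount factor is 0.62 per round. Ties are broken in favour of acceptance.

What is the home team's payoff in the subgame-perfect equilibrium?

457.14

Solve by backward induction from round 2.
Round 2 (the away team proposes): the home team gets 247 if talks fail, so the away team offers 247 and keeps 553.
Round 1 (the home team proposes): the away team can get 553 next round, worth 0.62 × 553 = 342.86 now, so the home team offers 342.86, keeping 457.14.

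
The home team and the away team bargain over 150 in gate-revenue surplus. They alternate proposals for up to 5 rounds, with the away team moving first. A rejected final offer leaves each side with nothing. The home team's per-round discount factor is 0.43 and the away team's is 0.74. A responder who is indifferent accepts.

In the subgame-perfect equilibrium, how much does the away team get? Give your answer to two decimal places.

Round 5 (the away team proposes): rejection yields 0 for the home team; the away team offers 0 and keeps 150.
Round 4 (the home team proposes): the away team can get 150 next round, worth 0.74 × 150 = 111 now. The home team offers 111 and keeps 150 − 111 = 39.
Round 3 (the away team proposes): the home team can get 39 next round, worth 0.43 × 39 = 16.77 now, so the away team offers 16.77, keeping 133.23.
Round 2 (the home team proposes): the away team can get 133.23 next round, worth 0.74 × 133.23 = 98.5902 now. The home team offers 98.5902 and keeps 150 − 98.5902 = 51.4098.
Round 1 (the away team proposes): the home team can get 51.4098 next round, worth 0.43 × 51.4098 = 22.106214 now, so the away team offers 22.106214, keeping 127.893786.

127.89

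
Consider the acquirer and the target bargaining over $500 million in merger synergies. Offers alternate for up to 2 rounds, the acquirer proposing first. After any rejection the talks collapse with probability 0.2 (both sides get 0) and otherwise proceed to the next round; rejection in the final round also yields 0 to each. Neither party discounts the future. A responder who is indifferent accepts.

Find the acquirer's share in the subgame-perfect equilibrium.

100

Round 2 (the target proposes): the acquirer will accept anything ≥ 0, so the target offers 0 and keeps 500.
Round 1 (the acquirer proposes): rejecting gives the target an expected 0.8 × 500 = 400. The acquirer offers 400 and keeps 500 − 400 = 100.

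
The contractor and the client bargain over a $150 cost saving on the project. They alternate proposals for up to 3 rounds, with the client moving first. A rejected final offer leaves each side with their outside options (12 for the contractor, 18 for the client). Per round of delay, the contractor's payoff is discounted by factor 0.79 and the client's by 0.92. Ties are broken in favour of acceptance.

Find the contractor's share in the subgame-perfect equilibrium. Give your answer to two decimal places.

18.20

By backward induction:
Round 3 (the client proposes): the contractor gets 12 if talks fail, so the client offers 12 and keeps 138.
Round 2 (the contractor proposes): the client can get 138 next round, worth 0.92 × 138 = 126.96 now; the contractor offers that and keeps 23.04.
Round 1 (the client proposes): the contractor can get 23.04 next round, worth 0.79 × 23.04 = 18.2016 now. The client offers 18.2016 and keeps 150 − 18.2016 = 131.7984.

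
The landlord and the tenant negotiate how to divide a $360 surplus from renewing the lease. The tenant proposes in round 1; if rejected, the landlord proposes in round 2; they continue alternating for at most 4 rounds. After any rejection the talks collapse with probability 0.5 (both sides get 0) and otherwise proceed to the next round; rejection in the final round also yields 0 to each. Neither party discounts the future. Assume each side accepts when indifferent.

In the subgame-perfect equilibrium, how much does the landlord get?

135

By backward induction:
Round 4 (the landlord proposes): the tenant will accept anything ≥ 0, so the landlord offers 0 and keeps 360.
Round 3 (the tenant proposes): rejecting gives the landlord an expected 0.5 × 360 = 180, so the tenant offers 180, keeping 180.
Round 2 (the landlord proposes): rejecting gives the tenant an expected 0.5 × 180 = 90. The landlord offers 90 and keeps 360 − 90 = 270.
Round 1 (the tenant proposes): rejecting gives the landlord an expected 0.5 × 270 = 135, so the tenant offers 135, keeping 225.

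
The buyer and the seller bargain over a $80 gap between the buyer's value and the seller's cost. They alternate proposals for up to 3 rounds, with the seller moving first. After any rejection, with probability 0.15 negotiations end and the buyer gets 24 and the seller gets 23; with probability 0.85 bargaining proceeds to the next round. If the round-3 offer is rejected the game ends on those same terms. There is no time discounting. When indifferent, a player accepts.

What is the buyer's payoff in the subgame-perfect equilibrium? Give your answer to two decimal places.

Round 3 (the seller proposes): the buyer gets 24 if talks fail, so the seller offers 24 and keeps 56.
Round 2 (the buyer proposes): rejecting gives the seller an expected 0.85 × 56 + 0.15 × 23 = 51.05; the buyer offers that and keeps 28.95.
Round 1 (the seller proposes): rejecting gives the buyer an expected 0.85 × 28.95 + 0.15 × 24 = 28.2075; the seller offers that and keeps 51.7925.

28.21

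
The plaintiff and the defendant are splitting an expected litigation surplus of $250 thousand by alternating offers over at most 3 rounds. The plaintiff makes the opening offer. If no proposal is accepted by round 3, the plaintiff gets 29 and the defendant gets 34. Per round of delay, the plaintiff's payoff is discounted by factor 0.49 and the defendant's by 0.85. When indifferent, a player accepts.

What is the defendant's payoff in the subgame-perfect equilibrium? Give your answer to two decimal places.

122.54

Round 3 (the plaintiff proposes): the defendant gets 34 if talks fail, so the plaintiff offers 34 and keeps 216.
Round 2 (the defendant proposes): the plaintiff can get 216 next round, worth 0.49 × 216 = 105.84 now. The defendant offers 105.84 and keeps 250 − 105.84 = 144.16.
Round 1 (the plaintiff proposes): the defendant can get 144.16 next round, worth 0.85 × 144.16 = 122.536 now, so the plaintiff offers 122.536, keeping 127.464.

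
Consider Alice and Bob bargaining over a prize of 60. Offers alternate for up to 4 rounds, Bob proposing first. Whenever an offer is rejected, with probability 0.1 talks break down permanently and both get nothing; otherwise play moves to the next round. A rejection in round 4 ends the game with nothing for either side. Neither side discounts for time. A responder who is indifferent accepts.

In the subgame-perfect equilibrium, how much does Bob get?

Round 4 (Alice proposes): rejection yields 0 for Bob; Alice offers 0 and keeps 60.
Round 3 (Bob proposes): rejecting gives Alice an expected 0.9 × 60 = 54, so Bob offers 54, keeping 6.
Round 2 (Alice proposes): rejecting gives Bob an expected 0.9 × 6 = 5.4, so Alice offers 5.4, keeping 54.6.
Round 1 (Bob proposes): rejecting gives Alice an expected 0.9 × 54.6 = 49.14. Bob offers 49.14 and keeps 60 − 49.14 = 10.86.

10.86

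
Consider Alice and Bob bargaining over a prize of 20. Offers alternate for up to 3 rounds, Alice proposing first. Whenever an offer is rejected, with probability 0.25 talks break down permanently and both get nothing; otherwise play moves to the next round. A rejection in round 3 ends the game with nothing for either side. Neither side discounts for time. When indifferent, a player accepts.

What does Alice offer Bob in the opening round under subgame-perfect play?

3.75

Round 3 (Alice proposes): Bob will accept anything ≥ 0, so Alice offers 0 and keeps 20.
Round 2 (Bob proposes): rejecting gives Alice an expected 0.75 × 20 = 15; Bob offers that and keeps 5.
Round 1 (Alice proposes): rejecting gives Bob an expected 0.75 × 5 = 3.75. Alice offers 3.75 and keeps 20 − 3.75 = 16.25.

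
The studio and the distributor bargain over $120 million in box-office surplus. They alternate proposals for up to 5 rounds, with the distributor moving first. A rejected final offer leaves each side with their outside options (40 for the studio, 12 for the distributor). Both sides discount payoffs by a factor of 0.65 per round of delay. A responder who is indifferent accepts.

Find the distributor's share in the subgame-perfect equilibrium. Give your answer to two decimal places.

74.03

Round 5 (the distributor proposes): the studio gets 40 if talks fail, so the distributor offers 40 and keeps 80.
Round 4 (the studio proposes): the distributor can get 80 next round, worth 0.65 × 80 = 52 now, so the studio offers 52, keeping 68.
Round 3 (the distributor proposes): the studio can get 68 next round, worth 0.65 × 68 = 44.2 now. The distributor offers 44.2 and keeps 120 − 44.2 = 75.8.
Round 2 (the studio proposes): the distributor can get 75.8 next round, worth 0.65 × 75.8 = 49.27 now; the studio offers that and keeps 70.73.
Round 1 (the distributor proposes): the studio can get 70.73 next round, worth 0.65 × 70.73 = 45.9745 now, so the distributor offers 45.9745, keeping 74.0255.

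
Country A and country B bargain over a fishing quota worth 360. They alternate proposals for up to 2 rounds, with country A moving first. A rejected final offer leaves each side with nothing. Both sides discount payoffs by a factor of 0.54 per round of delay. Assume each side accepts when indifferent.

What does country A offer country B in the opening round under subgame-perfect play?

Round 2 (country B proposes): country A will accept anything ≥ 0, so country B offers 0 and keeps 360.
Round 1 (country A proposes): country B can get 360 next round, worth 0.54 × 360 = 194.4 now; country A offers that and keeps 165.6.

194.4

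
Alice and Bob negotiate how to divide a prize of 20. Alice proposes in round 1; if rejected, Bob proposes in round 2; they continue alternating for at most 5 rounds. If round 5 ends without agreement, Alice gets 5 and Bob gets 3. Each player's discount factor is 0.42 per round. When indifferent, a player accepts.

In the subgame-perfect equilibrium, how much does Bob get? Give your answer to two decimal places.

Round 5 (Alice proposes): Bob gets 3 if talks fail, so Alice offers 3 and keeps 17.
Round 4 (Bob proposes): Alice can get 17 next round, worth 0.42 × 17 = 7.14 now, so Bob offers 7.14, keeping 12.86.
Round 3 (Alice proposes): Bob can get 12.86 next round, worth 0.42 × 12.86 = 5.4012 now. Alice offers 5.4012 and keeps 20 − 5.4012 = 14.5988.
Round 2 (Bob proposes): Alice can get 14.5988 next round, worth 0.42 × 14.5988 = 6.131496 now, so Bob offers 6.131496, keeping 13.868504.
Round 1 (Alice proposes): Bob can get 13.868504 next round, worth 0.42 × 13.868504 = 5.82477168 now; Alice offers that and keeps 14.17522832.

5.82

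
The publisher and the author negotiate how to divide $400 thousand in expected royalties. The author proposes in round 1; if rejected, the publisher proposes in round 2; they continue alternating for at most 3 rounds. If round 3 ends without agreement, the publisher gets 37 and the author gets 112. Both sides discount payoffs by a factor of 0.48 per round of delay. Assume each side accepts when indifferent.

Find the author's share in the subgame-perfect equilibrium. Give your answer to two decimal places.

291.64

By backward induction:
Round 3 (the author proposes): the publisher gets 37 if talks fail, so the author offers 37 and keeps 363.
Round 2 (the publisher proposes): the author can get 363 next round, worth 0.48 × 363 = 174.24 now. The publisher offers 174.24 and keeps 400 − 174.24 = 225.76.
Round 1 (the author proposes): the publisher can get 225.76 next round, worth 0.48 × 225.76 = 108.3648 now; the author offers that and keeps 291.6352.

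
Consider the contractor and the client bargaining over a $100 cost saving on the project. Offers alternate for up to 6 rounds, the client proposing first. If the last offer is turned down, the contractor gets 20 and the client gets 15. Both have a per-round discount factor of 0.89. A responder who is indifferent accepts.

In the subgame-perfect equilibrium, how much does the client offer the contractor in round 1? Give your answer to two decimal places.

65.01

By backward induction:
Round 6 (the contractor proposes): the client gets 15 if talks fail, so the contractor offers 15 and keeps 85.
Round 5 (the client proposes): the contractor can get 85 next round, worth 0.89 × 85 = 75.65 now. The client offers 75.65 and keeps 100 − 75.65 = 24.35.
Round 4 (the contractor proposes): the client can get 24.35 next round, worth 0.89 × 24.35 = 21.6715 now; the contractor offers that and keeps 78.3285.
Round 3 (the client proposes): the contractor can get 78.3285 next round, worth 0.89 × 78.3285 = 69.712365 now. The client offers 69.712365 and keeps 100 − 69.712365 = 30.287635.
Round 2 (the contractor proposes): the client can get 30.287635 next round, worth 0.89 × 30.287635 = 26.95599515 now, so the contractor offers 26.95599515, keeping 73.04400485.
Round 1 (the client proposes): the contractor can get 73.04400485 next round, worth 0.89 × 73.04400485 = 65.0091643165 now, so the client offers 65.0091643165, keeping 34.9908356835.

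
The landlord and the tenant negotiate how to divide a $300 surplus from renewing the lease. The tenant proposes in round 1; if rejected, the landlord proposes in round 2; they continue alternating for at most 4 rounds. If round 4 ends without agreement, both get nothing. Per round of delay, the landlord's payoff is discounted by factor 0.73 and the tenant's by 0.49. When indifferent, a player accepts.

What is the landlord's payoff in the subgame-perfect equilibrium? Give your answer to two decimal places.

190.03

Round 4 (the landlord proposes): rejection yields 0 for the tenant; the landlord offers 0 and keeps 300.
Round 3 (the tenant proposes): the landlord can get 300 next round, worth 0.73 × 300 = 219 now, so the tenant offers 219, keeping 81.
Round 2 (the landlord proposes): the tenant can get 81 next round, worth 0.49 × 81 = 39.69 now. The landlord offers 39.69 and keeps 300 − 39.69 = 260.31.
Round 1 (the tenant proposes): the landlord can get 260.31 next round, worth 0.73 × 260.31 = 190.0263 now. The tenant offers 190.0263 and keeps 300 − 190.0263 = 109.9737.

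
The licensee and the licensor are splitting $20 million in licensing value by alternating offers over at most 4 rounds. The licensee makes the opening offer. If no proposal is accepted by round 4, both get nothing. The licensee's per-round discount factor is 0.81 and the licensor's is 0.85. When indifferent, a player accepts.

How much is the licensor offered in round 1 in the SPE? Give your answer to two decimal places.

By backward induction:
Round 4 (the licensor proposes): the licensee will accept anything ≥ 0, so the licensor offers 0 and keeps 20.
Round 3 (the licensee proposes): the licensor can get 20 next round, worth 0.85 × 20 = 17 now. The licensee offers 17 and keeps 20 − 17 = 3.
Round 2 (the licensor proposes): the licensee can get 3 next round, worth 0.81 × 3 = 2.43 now. The licensor offers 2.43 and keeps 20 − 2.43 = 17.57.
Round 1 (the licensee proposes): the licensor can get 17.57 next round, worth 0.85 × 17.57 = 14.9345 now; the licensee offers that and keeps 5.0655.

14.93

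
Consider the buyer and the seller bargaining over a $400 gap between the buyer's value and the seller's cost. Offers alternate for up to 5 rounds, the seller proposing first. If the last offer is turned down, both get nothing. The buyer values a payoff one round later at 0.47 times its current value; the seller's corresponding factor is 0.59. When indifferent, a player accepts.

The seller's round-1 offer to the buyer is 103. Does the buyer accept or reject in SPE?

Round 5 (the seller proposes): rejection yields 0 for the buyer; the seller offers 0 and keeps 400.
Round 4 (the buyer proposes): the seller can get 400 next round, worth 0.59 × 400 = 236 now, so the buyer offers 236, keeping 164.
Round 3 (the seller proposes): the buyer can get 164 next round, worth 0.47 × 164 = 77.08 now; the seller offers that and keeps 322.92.
Round 2 (the buyer proposes): the seller can get 322.92 next round, worth 0.59 × 322.92 = 190.5228 now. The buyer offers 190.5228 and keeps 400 − 190.5228 = 209.4772.
So by rejecting in round 1, the buyer gets 209.4772 next round, worth 0.47 × 209.4772 = 98.454284 now.
Offer 103 ≥ 98.454284, so the buyer accepts.

Accept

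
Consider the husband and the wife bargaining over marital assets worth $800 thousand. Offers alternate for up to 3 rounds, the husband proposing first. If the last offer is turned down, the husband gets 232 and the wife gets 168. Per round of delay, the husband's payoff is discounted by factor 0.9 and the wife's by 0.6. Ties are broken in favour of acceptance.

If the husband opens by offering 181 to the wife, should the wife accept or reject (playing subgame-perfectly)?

Work out the wife's continuation value if the offer is rejected.
Round 3 (the husband proposes): the wife gets 168 if talks fail, so the husband offers 168 and keeps 632.
Round 2 (the wife proposes): the husband can get 632 next round, worth 0.9 × 632 = 568.8 now; the wife offers that and keeps 231.2.
So by rejecting in round 1, the wife gets 231.2 next round, worth 0.6 × 231.2 = 138.72 now.
Offer 181 ≥ 138.72, so the wife accepts.

Accept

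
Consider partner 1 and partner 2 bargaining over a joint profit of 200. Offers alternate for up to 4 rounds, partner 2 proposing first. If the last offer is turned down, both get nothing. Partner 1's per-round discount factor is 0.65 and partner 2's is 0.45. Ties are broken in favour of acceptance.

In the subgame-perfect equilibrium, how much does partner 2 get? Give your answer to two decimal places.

90.48

Round 4 (partner 1 proposes): partner 2 will accept anything ≥ 0, so partner 1 offers 0 and keeps 200.
Round 3 (partner 2 proposes): partner 1 can get 200 next round, worth 0.65 × 200 = 130 now; partner 2 offers that and keeps 70.
Round 2 (partner 1 proposes): partner 2 can get 70 next round, worth 0.45 × 70 = 31.5 now, so partner 1 offers 31.5, keeping 168.5.
Round 1 (partner 2 proposes): partner 1 can get 168.5 next round, worth 0.65 × 168.5 = 109.525 now. Partner 2 offers 109.525 and keeps 200 − 109.525 = 90.475.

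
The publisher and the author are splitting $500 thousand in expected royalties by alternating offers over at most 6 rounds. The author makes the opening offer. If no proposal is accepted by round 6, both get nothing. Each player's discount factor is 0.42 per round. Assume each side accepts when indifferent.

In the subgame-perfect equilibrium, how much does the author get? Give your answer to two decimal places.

By backward induction:
Round 6 (the publisher proposes): rejection yields 0 for the author; the publisher offers 0 and keeps 500.
Round 5 (the author proposes): the publisher can get 500 next round, worth 0.42 × 500 = 210 now. The author offers 210 and keeps 500 − 210 = 290.
Round 4 (the publisher proposes): the author can get 290 next round, worth 0.42 × 290 = 121.8 now. The publisher offers 121.8 and keeps 500 − 121.8 = 378.2.
Round 3 (the author proposes): the publisher can get 378.2 next round, worth 0.42 × 378.2 = 158.844 now. The author offers 158.844 and keeps 500 − 158.844 = 341.156.
Round 2 (the publisher proposes): the author can get 341.156 next round, worth 0.42 × 341.156 = 143.28552 now. The publisher offers 143.28552 and keeps 500 − 143.28552 = 356.71448.
Round 1 (the author proposes): the publisher can get 356.71448 next round, worth 0.42 × 356.71448 = 149.8200816 now, so the author offers 149.8200816, keeping 350.1799184.

350.18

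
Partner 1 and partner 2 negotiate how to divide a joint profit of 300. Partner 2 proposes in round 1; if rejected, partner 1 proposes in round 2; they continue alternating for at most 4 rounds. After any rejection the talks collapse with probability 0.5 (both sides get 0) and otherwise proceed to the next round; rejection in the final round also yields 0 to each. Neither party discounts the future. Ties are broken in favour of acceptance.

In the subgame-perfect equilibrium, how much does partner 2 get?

Round 4 (partner 1 proposes): partner 2 will accept anything ≥ 0, so partner 1 offers 0 and keeps 300.
Round 3 (partner 2 proposes): rejecting gives partner 1 an expected 0.5 × 300 = 150; partner 2 offers that and keeps 150.
Round 2 (partner 1 proposes): rejecting gives partner 2 an expected 0.5 × 150 = 75; partner 1 offers that and keeps 225.
Round 1 (partner 2 proposes): rejecting gives partner 1 an expected 0.5 × 225 = 112.5; partner 2 offers that and keeps 187.5.

187.5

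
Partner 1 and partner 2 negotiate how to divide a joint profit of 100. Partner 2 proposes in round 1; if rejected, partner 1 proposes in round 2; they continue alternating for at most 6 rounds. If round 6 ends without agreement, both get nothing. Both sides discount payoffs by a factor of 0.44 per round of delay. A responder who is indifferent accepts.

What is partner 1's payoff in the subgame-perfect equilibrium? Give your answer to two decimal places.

31.06

Round 6 (partner 1 proposes): rejection yields 0 for partner 2; partner 1 offers 0 and keeps 100.
Round 5 (partner 2 proposes): partner 1 can get 100 next round, worth 0.44 × 100 = 44 now, so partner 2 offers 44, keeping 56.
Round 4 (partner 1 proposes): partner 2 can get 56 next round, worth 0.44 × 56 = 24.64 now, so partner 1 offers 24.64, keeping 75.36.
Round 3 (partner 2 proposes): partner 1 can get 75.36 next round, worth 0.44 × 75.36 = 33.1584 now; partner 2 offers that and keeps 66.8416.
Round 2 (partner 1 proposes): partner 2 can get 66.8416 next round, worth 0.44 × 66.8416 = 29.410304 now. Partner 1 offers 29.410304 and keeps 100 − 29.410304 = 70.589696.
Round 1 (partner 2 proposes): partner 1 can get 70.589696 next round, worth 0.44 × 70.589696 = 31.05946624 now, so partner 2 offers 31.05946624, keeping 68.94053376.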